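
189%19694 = 189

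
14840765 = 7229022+7611743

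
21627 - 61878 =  - 40251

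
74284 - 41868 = 32416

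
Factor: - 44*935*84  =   - 3455760 = - 2^4*3^1*5^1*7^1*11^2*17^1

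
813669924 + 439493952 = 1253163876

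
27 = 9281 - 9254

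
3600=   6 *600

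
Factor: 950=2^1 * 5^2*19^1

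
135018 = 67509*2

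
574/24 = 287/12=23.92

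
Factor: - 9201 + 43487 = 34286 = 2^1 * 7^1*31^1*79^1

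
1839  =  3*613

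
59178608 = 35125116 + 24053492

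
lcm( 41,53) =2173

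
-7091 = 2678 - 9769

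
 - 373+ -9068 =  - 9441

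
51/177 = 17/59 = 0.29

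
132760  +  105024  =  237784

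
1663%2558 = 1663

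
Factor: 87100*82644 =2^4*3^1 *5^2*13^1*67^1*  71^1*97^1 = 7198292400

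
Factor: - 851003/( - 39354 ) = 2^( - 1)*3^( - 1)*7^( - 1)*17^1*113^1 * 443^1*937^( - 1) 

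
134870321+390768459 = 525638780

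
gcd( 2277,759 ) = 759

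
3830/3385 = 766/677 = 1.13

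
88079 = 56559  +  31520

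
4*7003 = 28012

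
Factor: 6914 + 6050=2^2*7^1*463^1=12964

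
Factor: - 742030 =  - 2^1*5^1 * 74203^1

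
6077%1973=158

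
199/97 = 2 + 5/97 = 2.05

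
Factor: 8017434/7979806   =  3^3*148471^1*3989903^ (-1) = 4008717/3989903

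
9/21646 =9/21646 = 0.00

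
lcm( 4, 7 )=28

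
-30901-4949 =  - 35850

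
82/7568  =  41/3784 = 0.01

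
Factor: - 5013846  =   - 2^1*3^3*92849^1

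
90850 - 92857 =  - 2007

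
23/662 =23/662= 0.03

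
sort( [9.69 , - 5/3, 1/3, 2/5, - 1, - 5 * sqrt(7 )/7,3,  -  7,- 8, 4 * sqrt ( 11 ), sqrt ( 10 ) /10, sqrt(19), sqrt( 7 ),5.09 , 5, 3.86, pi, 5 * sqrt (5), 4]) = [ - 8, - 7, - 5*sqrt(7 )/7 , - 5/3,-1, sqrt(10 )/10, 1/3,  2/5, sqrt( 7), 3, pi, 3.86, 4, sqrt(19 ), 5,5.09, 9.69,5*sqrt( 5 ) , 4 * sqrt(11 ) ]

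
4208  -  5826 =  - 1618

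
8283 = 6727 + 1556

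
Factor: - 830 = - 2^1*5^1 *83^1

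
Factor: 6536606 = 2^1 * 3268303^1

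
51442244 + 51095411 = 102537655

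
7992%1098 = 306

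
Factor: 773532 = 2^2*3^2*21487^1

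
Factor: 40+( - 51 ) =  - 11 = -11^1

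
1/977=1/977  =  0.00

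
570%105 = 45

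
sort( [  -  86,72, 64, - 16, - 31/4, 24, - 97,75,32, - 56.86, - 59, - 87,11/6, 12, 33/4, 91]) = [ - 97, - 87, - 86, - 59, - 56.86,  -  16 , - 31/4,11/6  ,  33/4, 12, 24,32,64,72,75,91 ] 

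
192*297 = 57024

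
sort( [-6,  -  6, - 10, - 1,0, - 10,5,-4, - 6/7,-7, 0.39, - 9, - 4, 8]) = [-10,-10, - 9 , - 7, - 6 , -6 , - 4, - 4,-1 ,-6/7 , 0,0.39,5, 8 ] 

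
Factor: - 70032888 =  - 2^3*  3^2*972679^1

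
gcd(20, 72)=4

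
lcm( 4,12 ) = 12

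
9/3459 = 3/1153 = 0.00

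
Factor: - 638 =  -2^1*11^1*29^1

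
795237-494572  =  300665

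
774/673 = 1  +  101/673 =1.15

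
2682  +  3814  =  6496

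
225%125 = 100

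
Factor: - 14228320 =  - 2^5*5^1 * 17^1*5231^1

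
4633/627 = 4633/627 = 7.39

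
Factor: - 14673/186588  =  - 67/852 = - 2^ (-2) * 3^( - 1)*67^1 * 71^( - 1)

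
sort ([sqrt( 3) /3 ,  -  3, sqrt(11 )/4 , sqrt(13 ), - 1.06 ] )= [  -  3,-1.06,sqrt ( 3)/3, sqrt( 11)/4, sqrt(13)]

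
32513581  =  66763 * 487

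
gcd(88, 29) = 1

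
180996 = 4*45249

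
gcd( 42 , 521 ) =1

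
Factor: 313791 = 3^1 * 104597^1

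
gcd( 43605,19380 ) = 4845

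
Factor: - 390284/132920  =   - 2^( -1) * 5^(  -  1)*3323^( - 1 )*97571^1 = -97571/33230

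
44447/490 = 44447/490= 90.71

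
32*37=1184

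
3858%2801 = 1057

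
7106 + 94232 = 101338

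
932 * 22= 20504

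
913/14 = 913/14= 65.21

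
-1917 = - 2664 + 747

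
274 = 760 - 486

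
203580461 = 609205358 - 405624897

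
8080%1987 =132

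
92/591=92/591 = 0.16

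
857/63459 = 857/63459  =  0.01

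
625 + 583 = 1208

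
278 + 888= 1166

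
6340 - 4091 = 2249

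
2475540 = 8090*306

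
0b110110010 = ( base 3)121002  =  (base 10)434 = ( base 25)h9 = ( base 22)JG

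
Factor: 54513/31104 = 2^(- 7)*3^(-1 )*673^1 =673/384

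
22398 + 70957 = 93355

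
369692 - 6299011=- 5929319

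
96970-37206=59764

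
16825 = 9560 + 7265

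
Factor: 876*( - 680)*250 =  - 2^6*3^1 * 5^4 * 17^1*73^1  =  - 148920000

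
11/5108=11/5108 = 0.00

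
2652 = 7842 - 5190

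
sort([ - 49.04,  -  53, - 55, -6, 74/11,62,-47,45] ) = [ - 55, - 53, - 49.04,-47,-6 , 74/11,45, 62]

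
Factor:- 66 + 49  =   - 17 = -17^1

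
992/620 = 1  +  3/5 = 1.60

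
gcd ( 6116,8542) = 2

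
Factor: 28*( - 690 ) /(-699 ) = 6440/233 = 2^3*5^1*7^1*23^1*233^(-1 )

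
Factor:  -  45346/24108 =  - 2^(  -  1 )*3^( - 1 )*7^( - 1)*79^1 = - 79/42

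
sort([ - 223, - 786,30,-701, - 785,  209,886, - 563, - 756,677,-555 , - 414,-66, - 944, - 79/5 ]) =[-944,-786, - 785 ,  -  756, - 701, - 563, - 555, - 414,  -  223,  -  66 , - 79/5,30,209, 677, 886 ]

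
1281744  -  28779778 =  - 27498034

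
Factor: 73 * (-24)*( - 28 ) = 49056 =2^5*3^1*7^1*73^1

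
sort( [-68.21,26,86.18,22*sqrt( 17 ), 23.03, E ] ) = [-68.21,E,23.03,  26, 86.18,22*sqrt (17) ] 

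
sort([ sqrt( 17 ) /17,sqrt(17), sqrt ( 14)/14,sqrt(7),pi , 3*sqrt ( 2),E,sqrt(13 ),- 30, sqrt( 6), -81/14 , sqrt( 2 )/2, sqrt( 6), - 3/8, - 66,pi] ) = [ - 66,-30,-81/14, - 3/8, sqrt ( 17 )/17,sqrt(14)/14,sqrt ( 2 )/2, sqrt(  6) , sqrt( 6),sqrt( 7),E,pi , pi,sqrt(13 ), sqrt ( 17 ), 3 * sqrt(2)]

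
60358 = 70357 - 9999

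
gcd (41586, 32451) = 87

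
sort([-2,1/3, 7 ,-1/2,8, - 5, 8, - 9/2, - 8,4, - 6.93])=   [-8, - 6.93,-5, - 9/2,  -  2,-1/2, 1/3, 4, 7, 8,8 ] 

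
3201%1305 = 591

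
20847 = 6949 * 3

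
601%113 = 36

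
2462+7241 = 9703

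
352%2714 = 352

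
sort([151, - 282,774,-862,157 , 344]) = [ - 862, - 282,151, 157,344, 774]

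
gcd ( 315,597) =3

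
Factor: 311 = 311^1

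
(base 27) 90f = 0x19B0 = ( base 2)1100110110000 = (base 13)2CBB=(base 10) 6576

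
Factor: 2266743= 3^1* 101^1 * 7481^1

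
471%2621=471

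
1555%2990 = 1555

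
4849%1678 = 1493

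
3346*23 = 76958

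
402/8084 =201/4042  =  0.05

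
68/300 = 17/75 = 0.23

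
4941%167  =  98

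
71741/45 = 71741/45 = 1594.24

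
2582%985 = 612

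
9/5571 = 1/619 = 0.00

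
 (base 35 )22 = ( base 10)72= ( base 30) 2C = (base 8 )110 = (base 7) 132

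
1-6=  - 5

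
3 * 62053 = 186159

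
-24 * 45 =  - 1080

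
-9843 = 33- 9876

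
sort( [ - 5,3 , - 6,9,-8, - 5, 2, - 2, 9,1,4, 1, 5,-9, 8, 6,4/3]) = [-9,-8, - 6,-5,-5, - 2, 1,1, 4/3, 2, 3, 4,5,6 , 8, 9,9]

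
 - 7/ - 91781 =7/91781  =  0.00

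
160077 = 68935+91142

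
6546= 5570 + 976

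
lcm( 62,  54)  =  1674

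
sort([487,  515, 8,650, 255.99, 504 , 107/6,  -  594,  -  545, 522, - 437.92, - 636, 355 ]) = [ - 636, -594, - 545, - 437.92,8, 107/6, 255.99, 355, 487,  504, 515,522, 650 ] 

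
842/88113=842/88113 = 0.01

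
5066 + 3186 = 8252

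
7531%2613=2305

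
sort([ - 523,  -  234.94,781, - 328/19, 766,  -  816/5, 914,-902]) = [-902,-523,-234.94, - 816/5, - 328/19,766,781,914 ] 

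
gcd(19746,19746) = 19746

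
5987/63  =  95 + 2/63 = 95.03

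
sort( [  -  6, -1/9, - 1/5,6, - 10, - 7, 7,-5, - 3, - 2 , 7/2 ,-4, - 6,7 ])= [ - 10, - 7, - 6,  -  6, - 5, - 4, - 3, - 2, - 1/5,-1/9,7/2, 6,7,  7]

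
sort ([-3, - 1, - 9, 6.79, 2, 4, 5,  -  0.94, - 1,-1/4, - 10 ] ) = [-10, - 9, - 3, - 1,-1, - 0.94,  -  1/4, 2,4, 5, 6.79 ] 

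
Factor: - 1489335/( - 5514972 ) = 2^(  -  2 )*5^1*251^(-1)*1831^( - 1) *99289^1 = 496445/1838324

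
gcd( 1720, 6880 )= 1720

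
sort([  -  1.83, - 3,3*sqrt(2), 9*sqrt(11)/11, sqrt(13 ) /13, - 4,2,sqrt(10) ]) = [ - 4,-3,-1.83,sqrt (13 ) /13,2,9*sqrt( 11 )/11 , sqrt ( 10), 3 *sqrt (2)]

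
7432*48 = 356736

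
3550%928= 766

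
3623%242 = 235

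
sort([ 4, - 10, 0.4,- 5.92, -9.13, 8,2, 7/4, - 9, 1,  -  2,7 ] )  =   [ - 10, - 9.13, - 9,-5.92, - 2,0.4, 1,7/4,2,4,7, 8 ]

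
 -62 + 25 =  - 37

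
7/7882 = 1/1126 = 0.00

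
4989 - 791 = 4198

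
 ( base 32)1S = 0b111100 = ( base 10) 60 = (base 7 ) 114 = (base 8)74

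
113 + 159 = 272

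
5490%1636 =582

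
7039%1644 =463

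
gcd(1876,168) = 28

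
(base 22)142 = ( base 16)23e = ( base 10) 574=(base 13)352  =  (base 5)4244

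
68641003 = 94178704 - 25537701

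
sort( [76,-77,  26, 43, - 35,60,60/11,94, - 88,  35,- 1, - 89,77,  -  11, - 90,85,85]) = [ - 90, - 89 , - 88,-77,-35, - 11, -1, 60/11, 26,35,43,60,76,77, 85,85,94]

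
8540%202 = 56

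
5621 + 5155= 10776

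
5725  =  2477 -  - 3248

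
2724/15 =908/5 = 181.60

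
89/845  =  89/845 = 0.11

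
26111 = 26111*1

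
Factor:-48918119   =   - 3343^1*14633^1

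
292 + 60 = 352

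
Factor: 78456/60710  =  2^2*3^1* 5^ ( - 1)*7^1*13^( - 1 ) = 84/65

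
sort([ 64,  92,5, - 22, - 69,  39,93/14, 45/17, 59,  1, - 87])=[ - 87 , - 69, - 22,1, 45/17,5 , 93/14,  39,59, 64, 92]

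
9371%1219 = 838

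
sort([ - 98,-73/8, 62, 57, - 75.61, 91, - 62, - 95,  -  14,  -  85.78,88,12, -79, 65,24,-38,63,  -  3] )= [  -  98,-95, - 85.78,-79,  -  75.61, - 62, - 38, - 14, - 73/8 , - 3, 12  ,  24,  57,  62, 63,65, 88 , 91] 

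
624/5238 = 104/873 = 0.12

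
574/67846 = 287/33923 = 0.01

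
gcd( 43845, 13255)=5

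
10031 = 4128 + 5903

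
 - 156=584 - 740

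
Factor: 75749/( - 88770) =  - 2^ ( - 1) * 3^( - 1 )*5^( - 1)*11^( - 1) * 211^1 * 269^( - 1)*359^1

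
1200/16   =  75 = 75.00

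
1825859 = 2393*763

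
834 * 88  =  73392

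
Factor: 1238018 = 2^1*619009^1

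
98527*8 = 788216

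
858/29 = 29+ 17/29 = 29.59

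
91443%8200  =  1243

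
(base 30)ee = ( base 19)13G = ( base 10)434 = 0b110110010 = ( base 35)CE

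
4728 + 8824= 13552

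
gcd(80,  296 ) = 8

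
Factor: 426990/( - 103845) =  - 662/161 =- 2^1*7^( - 1)*23^( - 1)*331^1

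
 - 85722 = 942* ( - 91)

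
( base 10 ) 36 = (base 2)100100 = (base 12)30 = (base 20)1g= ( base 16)24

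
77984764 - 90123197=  - 12138433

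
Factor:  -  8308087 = - 17^1*488711^1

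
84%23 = 15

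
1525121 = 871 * 1751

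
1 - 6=-5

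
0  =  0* 644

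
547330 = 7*78190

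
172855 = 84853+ 88002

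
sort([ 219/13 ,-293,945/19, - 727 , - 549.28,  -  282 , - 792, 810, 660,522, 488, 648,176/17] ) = [-792, - 727, - 549.28, - 293, - 282,176/17,  219/13, 945/19, 488,522,648,660,810] 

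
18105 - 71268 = -53163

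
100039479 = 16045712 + 83993767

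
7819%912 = 523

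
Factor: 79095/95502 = 26365/31834 = 2^(  -  1 )*5^1*11^( - 1)*1447^( - 1)*5273^1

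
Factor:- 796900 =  - 2^2*5^2*13^1*613^1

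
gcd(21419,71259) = 1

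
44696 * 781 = 34907576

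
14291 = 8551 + 5740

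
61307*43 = 2636201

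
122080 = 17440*7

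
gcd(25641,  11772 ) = 9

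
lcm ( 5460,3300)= 300300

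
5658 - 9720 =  - 4062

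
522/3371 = 522/3371 =0.15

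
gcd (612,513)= 9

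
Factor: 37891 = 7^1  *  5413^1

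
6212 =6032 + 180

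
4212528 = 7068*596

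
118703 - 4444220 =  - 4325517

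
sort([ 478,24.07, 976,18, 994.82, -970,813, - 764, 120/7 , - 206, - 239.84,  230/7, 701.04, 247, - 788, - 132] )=[ - 970, - 788, - 764, - 239.84,-206, - 132, 120/7,18, 24.07, 230/7,  247,  478,701.04,813, 976, 994.82]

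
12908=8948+3960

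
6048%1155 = 273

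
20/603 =20/603 = 0.03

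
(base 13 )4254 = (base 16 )23eb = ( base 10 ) 9195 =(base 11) 69AA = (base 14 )34CB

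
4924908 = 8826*558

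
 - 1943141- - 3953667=2010526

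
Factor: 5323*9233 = 7^1*1319^1*5323^1  =  49147259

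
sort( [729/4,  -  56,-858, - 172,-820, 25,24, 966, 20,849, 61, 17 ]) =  [ - 858,- 820 , -172, - 56, 17, 20, 24,  25, 61, 729/4, 849, 966]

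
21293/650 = 21293/650 = 32.76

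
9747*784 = 7641648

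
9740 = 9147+593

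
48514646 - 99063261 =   -  50548615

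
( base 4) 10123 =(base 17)GB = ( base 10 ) 283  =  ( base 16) 11B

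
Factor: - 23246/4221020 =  - 11623/2110510 = -  2^(-1)*5^( - 1 )*59^1*197^1*211051^ (-1 )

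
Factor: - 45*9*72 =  - 29160 = - 2^3*3^6*5^1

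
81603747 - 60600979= 21002768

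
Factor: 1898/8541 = 2/9 = 2^1*3^( - 2 ) 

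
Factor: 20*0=0 = 0^1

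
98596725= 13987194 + 84609531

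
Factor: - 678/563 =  - 2^1*3^1*113^1*563^( - 1 )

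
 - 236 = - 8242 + 8006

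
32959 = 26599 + 6360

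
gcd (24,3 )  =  3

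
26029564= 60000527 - 33970963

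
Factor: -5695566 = - 2^1 * 3^1*949261^1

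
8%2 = 0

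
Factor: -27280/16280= - 2^1* 31^1 * 37^( - 1) = - 62/37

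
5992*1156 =6926752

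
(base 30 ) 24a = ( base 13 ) b56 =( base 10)1930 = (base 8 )3612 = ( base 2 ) 11110001010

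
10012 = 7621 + 2391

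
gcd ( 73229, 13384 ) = 1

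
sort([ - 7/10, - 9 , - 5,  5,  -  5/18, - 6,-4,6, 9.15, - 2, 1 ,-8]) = [ -9,-8, - 6, - 5, - 4, - 2 ,-7/10,-5/18, 1, 5,6 , 9.15]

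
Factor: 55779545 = 5^1*757^1*14737^1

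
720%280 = 160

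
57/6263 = 57/6263  =  0.01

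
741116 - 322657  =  418459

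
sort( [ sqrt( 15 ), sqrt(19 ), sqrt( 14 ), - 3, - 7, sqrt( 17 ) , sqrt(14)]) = [-7, - 3,  sqrt( 14),sqrt(14), sqrt(15), sqrt (17 ), sqrt(19 )]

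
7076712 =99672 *71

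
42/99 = 14/33 = 0.42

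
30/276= 5/46  =  0.11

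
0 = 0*8529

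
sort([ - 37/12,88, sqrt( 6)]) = [ - 37/12,sqrt(6 ), 88 ] 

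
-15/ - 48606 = 5/16202=0.00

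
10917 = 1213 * 9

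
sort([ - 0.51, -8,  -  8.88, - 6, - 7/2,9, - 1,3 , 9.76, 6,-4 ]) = [ - 8.88, - 8, - 6,-4,  -  7/2, - 1 , - 0.51, 3, 6, 9,9.76] 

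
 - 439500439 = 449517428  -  889017867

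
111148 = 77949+33199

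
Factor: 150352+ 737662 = 888014 = 2^1*444007^1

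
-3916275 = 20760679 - 24676954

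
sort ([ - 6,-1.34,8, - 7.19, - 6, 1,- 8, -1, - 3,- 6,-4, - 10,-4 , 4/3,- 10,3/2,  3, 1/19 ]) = [-10, - 10, - 8,- 7.19 , -6,- 6,-6, - 4, - 4,-3,  -  1.34, - 1,1/19, 1,4/3, 3/2, 3, 8] 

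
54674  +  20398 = 75072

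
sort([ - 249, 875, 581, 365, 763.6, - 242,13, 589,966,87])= [-249, - 242  ,  13, 87, 365, 581, 589,763.6, 875, 966]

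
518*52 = 26936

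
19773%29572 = 19773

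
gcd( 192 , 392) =8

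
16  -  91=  - 75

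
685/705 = 137/141 = 0.97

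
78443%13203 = 12428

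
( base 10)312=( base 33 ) 9f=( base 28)b4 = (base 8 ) 470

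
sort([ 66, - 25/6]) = [ - 25/6, 66] 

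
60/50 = 6/5 = 1.20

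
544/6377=544/6377 = 0.09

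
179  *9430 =1687970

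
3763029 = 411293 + 3351736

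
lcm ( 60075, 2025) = 180225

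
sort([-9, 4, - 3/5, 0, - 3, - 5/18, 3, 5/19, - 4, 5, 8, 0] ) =[ - 9,-4, - 3,-3/5 , - 5/18, 0,  0, 5/19, 3, 4, 5,8]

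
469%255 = 214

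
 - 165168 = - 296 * 558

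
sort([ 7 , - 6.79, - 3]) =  [ - 6.79 , - 3,7]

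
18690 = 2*9345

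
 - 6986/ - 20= 3493/10= 349.30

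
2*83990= 167980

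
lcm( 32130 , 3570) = 32130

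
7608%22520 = 7608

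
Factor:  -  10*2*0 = 0^1 = 0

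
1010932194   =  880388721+130543473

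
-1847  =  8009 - 9856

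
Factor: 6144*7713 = 47388672  =  2^11*3^3*857^1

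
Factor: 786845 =5^1*17^1*9257^1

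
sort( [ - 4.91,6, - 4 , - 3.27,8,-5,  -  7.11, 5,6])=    [- 7.11, - 5, - 4.91, - 4, - 3.27, 5,6,6,  8 ]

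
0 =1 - 1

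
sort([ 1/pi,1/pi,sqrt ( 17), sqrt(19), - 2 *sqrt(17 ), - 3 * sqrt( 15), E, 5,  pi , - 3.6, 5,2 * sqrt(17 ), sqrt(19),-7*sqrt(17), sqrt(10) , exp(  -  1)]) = [ - 7*sqrt( 17 ), - 3*sqrt( 15), - 2*sqrt( 17),-3.6, 1/pi, 1/pi, exp ( - 1 ), E, pi,sqrt( 10 ),sqrt( 17),sqrt(19), sqrt (19 ), 5,5,2*sqrt(17 )]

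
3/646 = 3/646 =0.00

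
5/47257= 5/47257 =0.00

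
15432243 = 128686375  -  113254132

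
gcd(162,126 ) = 18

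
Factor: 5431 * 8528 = 2^4 * 13^1*41^1*5431^1 = 46315568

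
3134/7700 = 1567/3850 = 0.41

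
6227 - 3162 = 3065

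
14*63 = 882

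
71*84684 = 6012564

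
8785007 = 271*32417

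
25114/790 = 12557/395=31.79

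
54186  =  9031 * 6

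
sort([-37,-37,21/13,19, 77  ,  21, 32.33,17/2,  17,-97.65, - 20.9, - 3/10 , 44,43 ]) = [  -  97.65 , - 37, - 37,-20.9, - 3/10, 21/13, 17/2, 17  ,  19,21,  32.33,43, 44,77 ] 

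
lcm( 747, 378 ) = 31374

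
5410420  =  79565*68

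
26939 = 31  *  869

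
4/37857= 4/37857 = 0.00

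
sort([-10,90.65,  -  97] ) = [ - 97,  -  10, 90.65]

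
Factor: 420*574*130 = 2^4*3^1 * 5^2*7^2*13^1*41^1 = 31340400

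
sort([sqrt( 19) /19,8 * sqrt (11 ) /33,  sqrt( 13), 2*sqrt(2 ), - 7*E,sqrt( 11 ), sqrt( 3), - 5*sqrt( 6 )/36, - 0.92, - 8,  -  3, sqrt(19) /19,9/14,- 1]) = [ - 7*E, -8, - 3, - 1,-0.92,  -  5 *sqrt(6)/36,  sqrt(19 )/19 , sqrt( 19)/19 , 9/14,8*sqrt(11)/33, sqrt( 3), 2*sqrt( 2),sqrt( 11), sqrt( 13) ]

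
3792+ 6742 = 10534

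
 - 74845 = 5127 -79972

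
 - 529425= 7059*(-75 ) 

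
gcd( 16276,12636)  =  52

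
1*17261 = 17261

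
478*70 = 33460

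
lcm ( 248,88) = 2728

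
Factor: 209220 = 2^2 * 3^1  *  5^1*11^1*317^1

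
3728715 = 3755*993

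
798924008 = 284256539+514667469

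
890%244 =158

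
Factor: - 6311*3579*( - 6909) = 156054059721 = 3^2 *7^2*47^1*1193^1*6311^1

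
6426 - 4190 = 2236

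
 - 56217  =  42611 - 98828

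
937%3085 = 937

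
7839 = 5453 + 2386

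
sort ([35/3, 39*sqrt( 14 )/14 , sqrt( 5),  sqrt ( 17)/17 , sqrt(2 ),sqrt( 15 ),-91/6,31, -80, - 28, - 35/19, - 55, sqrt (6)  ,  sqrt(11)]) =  [ - 80, - 55, - 28, - 91/6, - 35/19,sqrt( 17)/17  ,  sqrt( 2 ), sqrt( 5),sqrt( 6),sqrt( 11),sqrt( 15),39*sqrt( 14)/14, 35/3,  31]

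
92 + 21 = 113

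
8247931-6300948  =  1946983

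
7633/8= 954 + 1/8 = 954.12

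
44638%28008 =16630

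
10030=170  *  59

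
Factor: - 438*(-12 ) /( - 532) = -1314/133 =- 2^1* 3^2*7^( - 1)*19^( - 1) * 73^1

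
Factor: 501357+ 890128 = 5^1*397^1*701^1= 1391485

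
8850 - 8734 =116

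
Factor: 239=239^1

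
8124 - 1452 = 6672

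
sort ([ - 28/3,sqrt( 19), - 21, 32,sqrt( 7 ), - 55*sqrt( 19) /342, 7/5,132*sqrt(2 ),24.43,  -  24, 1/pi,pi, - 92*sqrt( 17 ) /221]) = [ - 24 , - 21 , - 28/3,-92*sqrt( 17) /221, - 55 * sqrt (19 ) /342,1/pi,7/5,sqrt (7),pi, sqrt(19 ), 24.43,  32,132*sqrt( 2)]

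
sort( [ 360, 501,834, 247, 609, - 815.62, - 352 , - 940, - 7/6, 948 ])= [ - 940, - 815.62, - 352, - 7/6, 247, 360, 501,609, 834, 948]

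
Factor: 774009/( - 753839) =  -3^3*109^1*263^1*753839^(- 1)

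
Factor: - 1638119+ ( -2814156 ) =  - 5^2*178091^1 = - 4452275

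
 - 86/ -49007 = 86/49007 = 0.00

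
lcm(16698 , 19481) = 116886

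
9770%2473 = 2351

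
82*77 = 6314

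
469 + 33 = 502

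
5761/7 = 823 = 823.00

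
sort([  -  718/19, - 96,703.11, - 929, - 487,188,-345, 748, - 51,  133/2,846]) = [ - 929, - 487, - 345,-96,-51, - 718/19,133/2,  188,703.11, 748,846]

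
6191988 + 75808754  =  82000742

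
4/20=1/5 =0.20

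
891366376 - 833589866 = 57776510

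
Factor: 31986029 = 31986029^1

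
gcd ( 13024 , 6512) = 6512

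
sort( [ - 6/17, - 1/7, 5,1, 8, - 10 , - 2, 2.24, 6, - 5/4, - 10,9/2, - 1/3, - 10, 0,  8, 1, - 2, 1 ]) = [ - 10,  -  10, - 10 ,  -  2,-2, - 5/4, - 6/17, - 1/3,-1/7, 0, 1, 1, 1, 2.24, 9/2 , 5, 6,  8,8] 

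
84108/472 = 178 + 23/118   =  178.19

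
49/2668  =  49/2668 = 0.02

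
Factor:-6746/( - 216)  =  2^ (- 2)*3^( - 3)* 3373^1  =  3373/108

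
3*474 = 1422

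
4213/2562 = 1 + 1651/2562 = 1.64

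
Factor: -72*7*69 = - 2^3 * 3^3*7^1 * 23^1 = - 34776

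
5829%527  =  32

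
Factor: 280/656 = 2^( -1)*5^1*7^1*41^( - 1)=35/82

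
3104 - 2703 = 401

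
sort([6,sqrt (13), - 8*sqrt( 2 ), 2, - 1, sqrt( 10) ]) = [ - 8 *sqrt( 2), - 1, 2, sqrt( 10 ), sqrt(13), 6] 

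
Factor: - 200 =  -2^3*5^2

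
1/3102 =1/3102 = 0.00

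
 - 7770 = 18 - 7788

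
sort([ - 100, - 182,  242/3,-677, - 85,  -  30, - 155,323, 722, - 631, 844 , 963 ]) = [- 677,-631, -182,-155, - 100,-85, - 30, 242/3, 323,722, 844, 963 ]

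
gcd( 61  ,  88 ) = 1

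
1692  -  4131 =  - 2439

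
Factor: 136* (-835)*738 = -2^4*3^2*5^1*17^1*41^1* 167^1 = -83807280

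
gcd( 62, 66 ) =2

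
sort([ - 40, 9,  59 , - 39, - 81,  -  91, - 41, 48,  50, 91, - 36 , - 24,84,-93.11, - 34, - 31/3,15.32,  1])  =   [ - 93.11, - 91, - 81, - 41,-40, - 39, -36 ,-34, - 24, - 31/3,1, 9 , 15.32,48 , 50, 59, 84,  91]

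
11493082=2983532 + 8509550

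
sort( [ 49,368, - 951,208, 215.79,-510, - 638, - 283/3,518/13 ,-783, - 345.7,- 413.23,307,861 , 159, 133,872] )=[- 951, - 783,  -  638 , - 510,  -  413.23 , - 345.7, - 283/3,518/13, 49,133, 159,208, 215.79, 307,368,861,872]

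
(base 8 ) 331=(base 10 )217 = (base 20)ah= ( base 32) 6p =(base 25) 8h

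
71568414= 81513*878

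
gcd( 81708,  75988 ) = 44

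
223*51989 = 11593547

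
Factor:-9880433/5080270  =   - 2^( - 1 ) * 5^(- 1 )*13^(-1 )*39079^ ( - 1 )*9880433^1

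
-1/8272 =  - 1+8271/8272  =  - 0.00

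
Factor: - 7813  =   - 13^1*601^1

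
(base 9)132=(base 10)110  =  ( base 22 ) 50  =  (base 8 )156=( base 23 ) 4i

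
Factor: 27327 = 3^1*9109^1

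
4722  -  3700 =1022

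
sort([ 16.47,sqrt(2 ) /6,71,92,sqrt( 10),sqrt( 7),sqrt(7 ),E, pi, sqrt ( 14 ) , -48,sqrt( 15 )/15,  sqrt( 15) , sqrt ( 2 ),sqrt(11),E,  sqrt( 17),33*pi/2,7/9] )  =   [ - 48, sqrt( 2)/6,sqrt ( 15 ) /15,  7/9,sqrt ( 2 ) , sqrt(7 ), sqrt (7 ),E,  E,pi , sqrt (10 ),sqrt(11 ),sqrt(14),sqrt(15 ),sqrt( 17),16.47,33*pi/2,71,92 ]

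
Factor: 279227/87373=11^(-1)*13^( - 1)* 457^1 = 457/143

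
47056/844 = 11764/211 = 55.75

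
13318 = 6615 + 6703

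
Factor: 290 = 2^1*5^1 * 29^1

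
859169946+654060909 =1513230855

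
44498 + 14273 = 58771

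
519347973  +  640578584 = 1159926557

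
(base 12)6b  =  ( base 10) 83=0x53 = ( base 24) 3b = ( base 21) 3k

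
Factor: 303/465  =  5^( - 1 )*31^( - 1)*101^1=101/155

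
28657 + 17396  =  46053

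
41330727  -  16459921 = 24870806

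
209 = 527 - 318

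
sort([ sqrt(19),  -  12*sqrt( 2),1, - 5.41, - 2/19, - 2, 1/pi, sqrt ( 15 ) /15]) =[ - 12*sqrt( 2), - 5.41,- 2,  -  2/19, sqrt( 15) /15, 1/pi , 1, sqrt (19) ]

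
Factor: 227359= 11^2 * 1879^1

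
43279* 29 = 1255091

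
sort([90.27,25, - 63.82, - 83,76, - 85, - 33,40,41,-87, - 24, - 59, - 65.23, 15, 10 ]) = [ - 87,-85, - 83, - 65.23, - 63.82, - 59, - 33, - 24,10,  15, 25, 40, 41,76, 90.27]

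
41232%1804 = 1544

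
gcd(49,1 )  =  1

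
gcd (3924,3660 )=12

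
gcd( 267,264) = 3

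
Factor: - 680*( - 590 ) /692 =2^2 * 5^2*17^1*59^1*173^( - 1) =100300/173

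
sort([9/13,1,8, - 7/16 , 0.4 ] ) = [-7/16,0.4, 9/13,1,8] 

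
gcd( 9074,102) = 2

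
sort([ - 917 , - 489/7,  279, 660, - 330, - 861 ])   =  [-917, - 861, - 330, - 489/7 , 279, 660 ]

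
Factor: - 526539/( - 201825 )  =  587/225 = 3^ ( - 2 )*5^ (-2)*587^1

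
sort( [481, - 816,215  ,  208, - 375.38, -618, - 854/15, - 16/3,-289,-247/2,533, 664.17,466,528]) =[ - 816 ,  -  618,-375.38, - 289, - 247/2, - 854/15,-16/3, 208, 215, 466,481,528,533,664.17]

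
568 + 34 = 602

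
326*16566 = 5400516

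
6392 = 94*68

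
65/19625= 13/3925  =  0.00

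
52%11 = 8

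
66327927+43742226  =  110070153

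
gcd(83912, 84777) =1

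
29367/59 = 29367/59=497.75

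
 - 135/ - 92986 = 135/92986 = 0.00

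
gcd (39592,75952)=808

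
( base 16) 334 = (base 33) os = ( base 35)NF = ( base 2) 1100110100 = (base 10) 820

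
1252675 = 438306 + 814369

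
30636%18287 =12349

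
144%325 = 144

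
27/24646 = 27/24646=0.00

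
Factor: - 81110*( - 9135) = 740939850 = 2^1 * 3^2*5^2*7^1*29^1*8111^1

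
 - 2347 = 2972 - 5319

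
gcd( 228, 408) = 12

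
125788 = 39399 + 86389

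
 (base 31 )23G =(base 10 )2031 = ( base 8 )3757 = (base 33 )1si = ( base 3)2210020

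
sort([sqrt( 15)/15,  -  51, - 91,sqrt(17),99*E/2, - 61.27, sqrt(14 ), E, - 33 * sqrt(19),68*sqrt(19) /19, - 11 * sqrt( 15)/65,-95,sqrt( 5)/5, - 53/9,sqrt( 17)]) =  [ - 33*sqrt( 19 ), - 95, - 91, - 61.27, - 51,  -  53/9,  -  11*sqrt(15 ) /65, sqrt( 15)/15,sqrt( 5)/5, E,sqrt(14),sqrt(17 ), sqrt( 17),68*sqrt(19)/19, 99 * E/2]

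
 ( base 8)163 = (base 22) 55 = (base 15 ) 7a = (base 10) 115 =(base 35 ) 3A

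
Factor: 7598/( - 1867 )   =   - 2^1*29^1*131^1 * 1867^( - 1) 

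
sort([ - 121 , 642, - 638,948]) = [ - 638, - 121,642,948]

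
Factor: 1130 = 2^1*5^1*113^1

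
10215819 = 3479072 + 6736747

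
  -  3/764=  - 1 + 761/764 = - 0.00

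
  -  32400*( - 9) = 291600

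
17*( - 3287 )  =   - 55879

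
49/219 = 49/219 = 0.22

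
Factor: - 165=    - 3^1*5^1*11^1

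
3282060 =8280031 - 4997971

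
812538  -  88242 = 724296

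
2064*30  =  61920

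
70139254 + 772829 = 70912083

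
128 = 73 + 55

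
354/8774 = 177/4387 = 0.04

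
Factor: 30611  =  7^1*4373^1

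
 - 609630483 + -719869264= - 1329499747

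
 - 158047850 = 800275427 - 958323277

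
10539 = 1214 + 9325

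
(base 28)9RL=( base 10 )7833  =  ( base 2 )1111010011001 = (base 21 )hg0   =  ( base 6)100133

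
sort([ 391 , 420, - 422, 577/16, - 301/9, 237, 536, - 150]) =[ - 422, - 150, - 301/9,577/16,237, 391,420, 536 ]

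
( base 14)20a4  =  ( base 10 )5632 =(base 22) BE0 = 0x1600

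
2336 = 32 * 73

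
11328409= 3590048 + 7738361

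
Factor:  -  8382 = - 2^1*3^1*11^1*127^1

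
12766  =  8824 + 3942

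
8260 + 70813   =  79073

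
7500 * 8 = 60000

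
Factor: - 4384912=-2^4*7^3*17^1*47^1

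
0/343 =0  =  0.00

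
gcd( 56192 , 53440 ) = 64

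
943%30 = 13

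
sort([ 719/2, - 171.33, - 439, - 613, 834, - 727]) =[ - 727, - 613, - 439, - 171.33, 719/2, 834]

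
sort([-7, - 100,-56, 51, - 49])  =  [ -100, - 56, - 49, - 7, 51] 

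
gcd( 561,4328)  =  1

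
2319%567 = 51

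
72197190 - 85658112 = - 13460922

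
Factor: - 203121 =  - 3^3*7523^1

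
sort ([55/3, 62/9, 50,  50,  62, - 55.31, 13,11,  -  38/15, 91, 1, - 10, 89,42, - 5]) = [-55.31, - 10, - 5,  -  38/15, 1,62/9,  11, 13, 55/3, 42,50, 50, 62, 89,  91 ]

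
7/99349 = 7/99349 = 0.00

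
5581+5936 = 11517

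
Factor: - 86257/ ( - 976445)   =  5^( - 1 )*179^( - 1)*1091^( - 1)*86257^1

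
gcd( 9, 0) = 9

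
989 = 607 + 382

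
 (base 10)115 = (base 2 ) 1110011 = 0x73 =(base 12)97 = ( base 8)163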